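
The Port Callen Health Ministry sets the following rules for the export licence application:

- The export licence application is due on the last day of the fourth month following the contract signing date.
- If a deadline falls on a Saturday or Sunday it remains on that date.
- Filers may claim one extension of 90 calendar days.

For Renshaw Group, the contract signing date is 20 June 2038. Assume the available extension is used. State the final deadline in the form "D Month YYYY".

29 January 2039

The fourth month after 20 June 2038 is October 2038, whose last day is 31 October 2038.
31 October 2038 is a Sunday; no weekend or holiday adjustment applies.
With the 90-day extension, 31 October 2038 becomes 29 January 2039.
29 January 2039 is a Saturday; no weekend or holiday adjustment applies.
So the filing is due 29 January 2039.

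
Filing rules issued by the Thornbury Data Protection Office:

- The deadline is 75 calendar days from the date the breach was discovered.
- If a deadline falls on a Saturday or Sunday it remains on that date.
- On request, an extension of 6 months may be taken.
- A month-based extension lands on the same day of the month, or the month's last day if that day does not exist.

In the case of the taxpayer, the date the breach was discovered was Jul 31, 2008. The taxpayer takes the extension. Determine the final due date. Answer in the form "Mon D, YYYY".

Trigger date Jul 31, 2008 + 75 calendar days = Oct 14, 2008.
Oct 14, 2008 is a Tuesday; no weekend or holiday adjustment applies.
The 6 months extension carries Oct 14, 2008 to Apr 14, 2009.
Apr 14, 2009 is a Tuesday; no weekend or holiday adjustment applies.
Deadline: Apr 14, 2009.

Apr 14, 2009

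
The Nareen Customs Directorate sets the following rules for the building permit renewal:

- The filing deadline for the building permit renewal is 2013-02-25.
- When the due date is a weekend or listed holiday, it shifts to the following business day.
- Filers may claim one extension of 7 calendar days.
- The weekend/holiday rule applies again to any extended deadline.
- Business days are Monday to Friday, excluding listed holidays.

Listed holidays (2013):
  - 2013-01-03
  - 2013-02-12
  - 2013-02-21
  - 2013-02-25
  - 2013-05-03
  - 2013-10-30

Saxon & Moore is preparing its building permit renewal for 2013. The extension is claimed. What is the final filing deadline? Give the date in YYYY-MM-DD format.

2013-03-05

The stated deadline is 2013-02-25.
Because 2013-02-25 is a listed holiday, the deadline becomes 2013-02-26 (Tuesday).
The 7-calendar-day extension moves the deadline from 2013-02-26 to 2013-03-05.
2013-03-05 is a Tuesday and not a listed holiday, so it stands.
Deadline: 2013-03-05.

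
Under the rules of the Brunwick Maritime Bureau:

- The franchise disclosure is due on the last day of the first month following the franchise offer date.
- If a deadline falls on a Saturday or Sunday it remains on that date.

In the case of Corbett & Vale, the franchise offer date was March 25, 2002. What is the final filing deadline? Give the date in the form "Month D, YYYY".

April 30, 2002

The first month after March 25, 2002 is April 2002, whose last day is April 30, 2002.
No adjustment is made for weekends or holidays, so April 30, 2002 stands.
Deadline: April 30, 2002.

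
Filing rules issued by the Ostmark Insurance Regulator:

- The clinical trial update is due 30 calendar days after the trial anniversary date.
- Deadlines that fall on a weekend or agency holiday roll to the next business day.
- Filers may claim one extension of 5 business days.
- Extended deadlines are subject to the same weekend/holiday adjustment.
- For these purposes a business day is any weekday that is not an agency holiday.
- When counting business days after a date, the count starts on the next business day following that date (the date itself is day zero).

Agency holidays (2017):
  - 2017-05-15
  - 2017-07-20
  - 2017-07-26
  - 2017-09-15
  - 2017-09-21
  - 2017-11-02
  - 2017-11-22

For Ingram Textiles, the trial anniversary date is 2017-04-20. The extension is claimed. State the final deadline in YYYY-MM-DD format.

Adding 30 calendar days to 2017-04-20 gives 2017-05-20.
2017-05-20 is a Saturday; the next business day is 2017-05-22 (Monday).
Applying the 5-business-day extension: 5 business days after 2017-05-22 is 2017-05-29.
2017-05-29 (Monday) is already a business day.
Final deadline: 2017-05-29.

2017-05-29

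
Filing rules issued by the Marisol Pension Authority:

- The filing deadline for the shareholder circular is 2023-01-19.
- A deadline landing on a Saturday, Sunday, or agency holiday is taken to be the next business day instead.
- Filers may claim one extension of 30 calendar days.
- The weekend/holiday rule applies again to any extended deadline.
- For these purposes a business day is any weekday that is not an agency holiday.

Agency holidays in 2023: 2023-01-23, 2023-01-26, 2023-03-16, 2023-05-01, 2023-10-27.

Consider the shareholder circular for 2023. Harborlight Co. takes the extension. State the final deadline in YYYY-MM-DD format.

The stated deadline is 2023-01-19.
2023-01-19 falls on a Thursday, which is a business day, so no adjustment is needed.
Applying the 30-calendar-day extension: 2023-01-19 + 30 days = 2023-02-18.
2023-02-18 is a Saturday, so it moves to the next business day, 2023-02-20 (Monday).
The final due date is 2023-02-20.

2023-02-20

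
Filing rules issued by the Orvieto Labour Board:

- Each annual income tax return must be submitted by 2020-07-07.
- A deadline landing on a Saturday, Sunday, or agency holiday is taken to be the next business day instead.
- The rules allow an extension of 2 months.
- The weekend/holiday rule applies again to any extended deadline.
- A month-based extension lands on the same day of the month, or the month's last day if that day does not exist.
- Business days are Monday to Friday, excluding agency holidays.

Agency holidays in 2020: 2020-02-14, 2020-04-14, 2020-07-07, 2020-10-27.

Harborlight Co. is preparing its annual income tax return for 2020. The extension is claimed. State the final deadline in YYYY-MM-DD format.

The stated deadline is 2020-07-07.
2020-07-07 is a listed holiday; the next business day is 2020-07-08 (Wednesday).
The 2 months extension carries 2020-07-08 to 2020-09-08.
2020-09-08 (Tuesday) is already a business day.
So the filing is due 2020-09-08.

2020-09-08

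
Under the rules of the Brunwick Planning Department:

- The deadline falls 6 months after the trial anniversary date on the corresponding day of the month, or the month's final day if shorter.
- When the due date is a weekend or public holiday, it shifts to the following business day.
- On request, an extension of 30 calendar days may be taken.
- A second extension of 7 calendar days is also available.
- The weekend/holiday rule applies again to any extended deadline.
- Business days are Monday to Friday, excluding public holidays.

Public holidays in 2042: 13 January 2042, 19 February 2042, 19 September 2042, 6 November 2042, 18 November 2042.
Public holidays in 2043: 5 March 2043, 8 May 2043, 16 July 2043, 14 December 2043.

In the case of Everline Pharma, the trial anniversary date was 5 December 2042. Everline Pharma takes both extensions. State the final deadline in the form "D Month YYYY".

6 months after 5 December 2042, on the same day of the month, is 5 June 2043.
5 June 2043 (Friday) is already a business day.
The 30-calendar-day extension moves the deadline from 5 June 2043 to 5 July 2043.
5 July 2043 is a Sunday, so it moves to the next business day, 6 July 2043 (Monday).
Applying the 7-calendar-day extension: 6 July 2043 + 7 days = 13 July 2043.
13 July 2043 is a Monday and not a listed holiday, so it stands.
The final due date is 13 July 2043.

13 July 2043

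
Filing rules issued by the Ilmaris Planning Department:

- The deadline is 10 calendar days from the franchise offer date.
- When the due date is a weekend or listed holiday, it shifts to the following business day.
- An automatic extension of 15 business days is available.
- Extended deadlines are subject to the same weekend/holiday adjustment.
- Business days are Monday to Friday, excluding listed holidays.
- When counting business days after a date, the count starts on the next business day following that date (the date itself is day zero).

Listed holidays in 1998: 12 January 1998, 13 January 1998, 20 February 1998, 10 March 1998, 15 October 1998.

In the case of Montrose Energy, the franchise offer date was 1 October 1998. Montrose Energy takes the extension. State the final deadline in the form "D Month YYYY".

Adding 10 calendar days to 1 October 1998 gives 11 October 1998.
11 October 1998 is a Sunday, so it moves to the next business day, 12 October 1998 (Monday).
The 15-business-day extension runs from 12 October 1998 to 3 November 1998.
3 November 1998 (Tuesday) is already a business day.
The final due date is 3 November 1998.

3 November 1998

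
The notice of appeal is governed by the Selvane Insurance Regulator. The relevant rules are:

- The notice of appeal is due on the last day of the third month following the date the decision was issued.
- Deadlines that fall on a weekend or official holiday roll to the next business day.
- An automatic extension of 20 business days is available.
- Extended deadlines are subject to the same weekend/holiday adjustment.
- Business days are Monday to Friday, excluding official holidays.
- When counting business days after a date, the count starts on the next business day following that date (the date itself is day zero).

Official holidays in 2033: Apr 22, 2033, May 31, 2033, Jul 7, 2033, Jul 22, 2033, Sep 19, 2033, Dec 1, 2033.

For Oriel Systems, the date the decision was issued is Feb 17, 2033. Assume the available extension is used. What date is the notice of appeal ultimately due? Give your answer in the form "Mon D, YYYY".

3 months after Feb 17, 2033 is May 2033; that month ends on May 31, 2033.
May 31, 2033 is a listed holiday, so it moves to the next business day, Jun 1, 2033 (Wednesday).
Counting 20 further business days from Jun 1, 2033 reaches Jun 29, 2033.
Jun 29, 2033 is a Wednesday and not a listed holiday, so it stands.
The final due date is Jun 29, 2033.

Jun 29, 2033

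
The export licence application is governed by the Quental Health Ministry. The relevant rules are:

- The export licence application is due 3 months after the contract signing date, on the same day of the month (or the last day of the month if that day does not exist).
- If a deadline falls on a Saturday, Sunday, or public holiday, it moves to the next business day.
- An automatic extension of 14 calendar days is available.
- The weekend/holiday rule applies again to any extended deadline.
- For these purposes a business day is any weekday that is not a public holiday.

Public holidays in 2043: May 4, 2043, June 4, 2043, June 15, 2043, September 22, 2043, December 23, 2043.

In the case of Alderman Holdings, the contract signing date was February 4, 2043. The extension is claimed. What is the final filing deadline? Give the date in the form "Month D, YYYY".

May 19, 2043

3 months after February 4, 2043, on the same day of the month, is May 4, 2043.
May 4, 2043 falls on a listed holiday. Rolling to the next business day gives May 5, 2043, a Tuesday.
Applying the 14-calendar-day extension: May 5, 2043 + 14 days = May 19, 2043.
Since May 19, 2043 is a Tuesday and not a holiday, the date is unchanged.
Final deadline: May 19, 2043.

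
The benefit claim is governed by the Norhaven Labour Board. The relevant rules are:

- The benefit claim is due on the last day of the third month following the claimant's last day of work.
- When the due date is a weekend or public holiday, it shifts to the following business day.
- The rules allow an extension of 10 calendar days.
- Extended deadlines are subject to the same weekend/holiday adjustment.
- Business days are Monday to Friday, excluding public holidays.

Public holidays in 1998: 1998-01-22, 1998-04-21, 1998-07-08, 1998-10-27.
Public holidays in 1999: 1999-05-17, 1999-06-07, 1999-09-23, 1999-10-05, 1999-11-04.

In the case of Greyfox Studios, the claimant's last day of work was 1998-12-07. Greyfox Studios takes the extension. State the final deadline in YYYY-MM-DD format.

1999-04-12

3 months after 1998-12-07 is March 1999; that month ends on 1999-03-31.
1999-03-31 (Wednesday) is already a business day.
Add the 10 calendar-day extension to 1999-03-31: 1999-04-10.
Because 1999-04-10 is a Saturday, the deadline becomes 1999-04-12 (Monday).
So the filing is due 1999-04-12.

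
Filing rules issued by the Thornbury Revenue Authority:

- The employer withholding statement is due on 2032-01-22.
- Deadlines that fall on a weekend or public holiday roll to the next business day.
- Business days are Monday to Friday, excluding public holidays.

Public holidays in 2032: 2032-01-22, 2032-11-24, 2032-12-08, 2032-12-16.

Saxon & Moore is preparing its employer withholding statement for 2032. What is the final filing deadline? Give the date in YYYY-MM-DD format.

The stated deadline is 2032-01-22.
2032-01-22 falls on a listed holiday. Rolling to the next business day gives 2032-01-23, a Friday.
So the filing is due 2032-01-23.

2032-01-23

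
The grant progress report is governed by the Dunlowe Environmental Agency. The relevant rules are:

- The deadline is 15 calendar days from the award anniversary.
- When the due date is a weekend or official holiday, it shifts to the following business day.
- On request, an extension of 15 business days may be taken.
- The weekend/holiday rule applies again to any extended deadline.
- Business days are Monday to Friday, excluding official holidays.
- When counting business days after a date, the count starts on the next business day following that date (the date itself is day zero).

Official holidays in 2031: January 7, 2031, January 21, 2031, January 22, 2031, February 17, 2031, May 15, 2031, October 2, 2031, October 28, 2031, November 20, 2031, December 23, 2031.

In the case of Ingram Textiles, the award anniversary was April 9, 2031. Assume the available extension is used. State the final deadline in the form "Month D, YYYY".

Adding 15 calendar days to April 9, 2031 gives April 24, 2031.
April 24, 2031 (Thursday) is already a business day.
Applying the 15-business-day extension: 15 business days after April 24, 2031 is May 16, 2031.
May 16, 2031 (Friday) is already a business day.
Final deadline: May 16, 2031.

May 16, 2031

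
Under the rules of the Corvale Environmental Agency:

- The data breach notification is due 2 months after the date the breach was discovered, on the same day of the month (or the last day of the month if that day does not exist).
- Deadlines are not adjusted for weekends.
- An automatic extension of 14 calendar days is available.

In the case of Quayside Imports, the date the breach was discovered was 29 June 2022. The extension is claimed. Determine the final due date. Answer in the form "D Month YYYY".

2 months after 29 June 2022, on the same day of the month, is 29 August 2022.
29 August 2022 falls on a Monday. The rules make no weekend/holiday allowance, so it remains 29 August 2022.
Add the 14 calendar-day extension to 29 August 2022: 12 September 2022.
No adjustment is made for weekends or holidays, so 12 September 2022 stands.
So the filing is due 12 September 2022.

12 September 2022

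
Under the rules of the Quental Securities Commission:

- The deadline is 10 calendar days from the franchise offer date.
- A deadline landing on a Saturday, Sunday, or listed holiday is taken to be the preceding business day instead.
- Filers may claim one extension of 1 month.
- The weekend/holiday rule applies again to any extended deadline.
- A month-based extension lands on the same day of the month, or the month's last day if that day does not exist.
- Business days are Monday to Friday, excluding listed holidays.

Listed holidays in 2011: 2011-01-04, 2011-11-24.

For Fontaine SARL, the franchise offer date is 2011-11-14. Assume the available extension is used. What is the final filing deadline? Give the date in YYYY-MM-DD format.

2011-12-23

10 calendar days after 2011-11-14 is 2011-11-24.
Because 2011-11-24 is a listed holiday, the deadline becomes 2011-11-23 (Wednesday).
The 1 month extension carries 2011-11-23 to 2011-12-23.
2011-12-23 is a Friday and not a listed holiday, so it stands.
Final deadline: 2011-12-23.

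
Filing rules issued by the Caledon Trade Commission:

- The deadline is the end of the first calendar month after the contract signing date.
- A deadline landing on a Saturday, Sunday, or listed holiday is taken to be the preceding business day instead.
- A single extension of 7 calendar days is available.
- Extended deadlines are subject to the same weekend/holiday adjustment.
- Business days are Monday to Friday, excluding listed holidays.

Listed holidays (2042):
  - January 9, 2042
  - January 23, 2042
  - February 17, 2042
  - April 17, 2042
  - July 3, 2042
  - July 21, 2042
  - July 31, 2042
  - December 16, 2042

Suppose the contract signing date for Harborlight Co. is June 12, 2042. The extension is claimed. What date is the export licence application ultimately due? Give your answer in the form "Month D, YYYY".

1 month after June 12, 2042 falls in July 2042; the last day of that month is July 31, 2042.
July 31, 2042 is a listed holiday; the preceding business day is July 30, 2042 (Wednesday).
The 7-calendar-day extension moves the deadline from July 30, 2042 to August 6, 2042.
August 6, 2042 falls on a Wednesday, which is a business day, so no adjustment is needed.
The final due date is August 6, 2042.

August 6, 2042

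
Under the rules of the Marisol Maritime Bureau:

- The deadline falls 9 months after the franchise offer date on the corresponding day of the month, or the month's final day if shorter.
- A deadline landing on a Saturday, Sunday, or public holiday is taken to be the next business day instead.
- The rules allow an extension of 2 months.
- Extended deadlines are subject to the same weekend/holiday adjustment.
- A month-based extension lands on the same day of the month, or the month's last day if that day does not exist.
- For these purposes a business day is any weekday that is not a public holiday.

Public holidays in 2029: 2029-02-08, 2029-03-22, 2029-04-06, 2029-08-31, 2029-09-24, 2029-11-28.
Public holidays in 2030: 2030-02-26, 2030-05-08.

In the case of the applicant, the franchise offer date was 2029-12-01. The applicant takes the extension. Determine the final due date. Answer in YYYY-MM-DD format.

2030-11-04

Moving 9 months forward from 2029-12-01 on the corresponding day gives 2030-09-01.
2030-09-01 falls on a Sunday. Rolling to the next business day gives 2030-09-02, a Monday.
Add 2 months to 2030-09-02: 2030-11-02.
Because 2030-11-02 is a Saturday, the deadline becomes 2030-11-04 (Monday).
So the filing is due 2030-11-04.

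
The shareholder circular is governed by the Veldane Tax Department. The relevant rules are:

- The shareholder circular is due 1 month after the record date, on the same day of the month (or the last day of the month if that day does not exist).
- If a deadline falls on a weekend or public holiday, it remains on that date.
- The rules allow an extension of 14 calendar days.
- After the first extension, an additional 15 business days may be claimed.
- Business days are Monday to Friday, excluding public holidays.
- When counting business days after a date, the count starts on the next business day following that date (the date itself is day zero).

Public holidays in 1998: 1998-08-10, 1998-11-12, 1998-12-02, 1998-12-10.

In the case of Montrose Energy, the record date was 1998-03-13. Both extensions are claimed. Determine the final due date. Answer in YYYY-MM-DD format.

1 month from 1998-03-13 is 1998-04-13.
No adjustment is made for weekends or holidays, so 1998-04-13 stands.
With the 14-day extension, 1998-04-13 becomes 1998-04-27.
1998-04-27 is a Monday; no weekend or holiday adjustment applies.
Counting 15 further business days from 1998-04-27 reaches 1998-05-18.
1998-05-18 falls on a Monday. The rules make no weekend/holiday allowance, so it remains 1998-05-18.
Final deadline: 1998-05-18.

1998-05-18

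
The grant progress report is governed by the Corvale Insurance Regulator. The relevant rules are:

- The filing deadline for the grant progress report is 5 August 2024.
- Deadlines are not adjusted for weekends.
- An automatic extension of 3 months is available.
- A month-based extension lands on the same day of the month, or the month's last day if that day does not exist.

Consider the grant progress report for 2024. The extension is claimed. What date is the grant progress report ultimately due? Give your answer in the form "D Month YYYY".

5 November 2024

The statutory due date is 5 August 2024.
No adjustment is made for weekends or holidays, so 5 August 2024 stands.
Add 3 months to 5 August 2024: 5 November 2024.
5 November 2024 is a Tuesday; no weekend or holiday adjustment applies.
So the filing is due 5 November 2024.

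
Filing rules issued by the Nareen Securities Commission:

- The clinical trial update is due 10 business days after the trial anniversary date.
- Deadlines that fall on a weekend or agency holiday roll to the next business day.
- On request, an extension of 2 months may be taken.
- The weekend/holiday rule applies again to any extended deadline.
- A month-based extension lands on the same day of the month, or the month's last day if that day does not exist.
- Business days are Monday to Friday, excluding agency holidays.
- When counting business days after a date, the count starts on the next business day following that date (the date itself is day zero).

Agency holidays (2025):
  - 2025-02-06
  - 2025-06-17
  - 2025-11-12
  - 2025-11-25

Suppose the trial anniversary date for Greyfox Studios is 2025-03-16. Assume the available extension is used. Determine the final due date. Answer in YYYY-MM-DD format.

2025-05-28

Counting 10 business days after 2025-03-16 (skipping weekends and listed holidays) reaches 2025-03-28.
2025-03-28 falls on a Friday, which is a business day, so no adjustment is needed.
Applying the 2 months extension: 2 months after 2025-03-28 is 2025-05-28.
2025-05-28 (Wednesday) is already a business day.
Final deadline: 2025-05-28.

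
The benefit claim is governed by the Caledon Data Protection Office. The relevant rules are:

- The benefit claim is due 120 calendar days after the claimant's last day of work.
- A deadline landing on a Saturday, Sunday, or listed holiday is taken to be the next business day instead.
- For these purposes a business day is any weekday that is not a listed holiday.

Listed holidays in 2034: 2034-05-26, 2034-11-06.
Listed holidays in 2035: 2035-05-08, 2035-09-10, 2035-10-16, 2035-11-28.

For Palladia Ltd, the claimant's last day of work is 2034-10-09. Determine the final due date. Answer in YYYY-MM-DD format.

2035-02-06

Trigger date 2034-10-09 + 120 calendar days = 2035-02-06.
Since 2035-02-06 is a Tuesday and not a holiday, the date is unchanged.
So the filing is due 2035-02-06.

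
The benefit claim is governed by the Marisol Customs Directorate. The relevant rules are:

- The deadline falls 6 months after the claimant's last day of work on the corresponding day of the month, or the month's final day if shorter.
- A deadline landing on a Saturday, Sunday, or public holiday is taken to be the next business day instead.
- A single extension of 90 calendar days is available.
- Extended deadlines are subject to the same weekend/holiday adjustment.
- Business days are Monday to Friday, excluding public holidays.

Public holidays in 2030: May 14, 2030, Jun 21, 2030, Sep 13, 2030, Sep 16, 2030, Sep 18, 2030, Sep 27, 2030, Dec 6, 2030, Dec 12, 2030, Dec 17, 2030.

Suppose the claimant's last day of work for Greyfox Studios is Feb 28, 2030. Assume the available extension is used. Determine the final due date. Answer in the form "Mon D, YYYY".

Nov 26, 2030

6 months from Feb 28, 2030 is Aug 28, 2030.
Aug 28, 2030 (Wednesday) is already a business day.
The 90-calendar-day extension moves the deadline from Aug 28, 2030 to Nov 26, 2030.
Nov 26, 2030 is a Tuesday and not a listed holiday, so it stands.
Deadline: Nov 26, 2030.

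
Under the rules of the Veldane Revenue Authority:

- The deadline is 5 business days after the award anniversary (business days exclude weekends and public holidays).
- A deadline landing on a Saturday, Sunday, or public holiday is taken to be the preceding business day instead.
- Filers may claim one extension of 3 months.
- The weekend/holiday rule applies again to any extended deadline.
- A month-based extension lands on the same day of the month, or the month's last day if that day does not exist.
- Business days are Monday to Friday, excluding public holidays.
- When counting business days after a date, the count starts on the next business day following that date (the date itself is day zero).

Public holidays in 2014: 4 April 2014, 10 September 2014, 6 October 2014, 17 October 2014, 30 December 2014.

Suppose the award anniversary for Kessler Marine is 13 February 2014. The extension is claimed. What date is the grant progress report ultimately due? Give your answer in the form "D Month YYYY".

20 May 2014

Starting the day after 13 February 2014 and counting 5 business days lands on 20 February 2014.
Since 20 February 2014 is a Thursday and not a holiday, the date is unchanged.
The 3 months extension carries 20 February 2014 to 20 May 2014.
20 May 2014 is a Tuesday and not a listed holiday, so it stands.
Deadline: 20 May 2014.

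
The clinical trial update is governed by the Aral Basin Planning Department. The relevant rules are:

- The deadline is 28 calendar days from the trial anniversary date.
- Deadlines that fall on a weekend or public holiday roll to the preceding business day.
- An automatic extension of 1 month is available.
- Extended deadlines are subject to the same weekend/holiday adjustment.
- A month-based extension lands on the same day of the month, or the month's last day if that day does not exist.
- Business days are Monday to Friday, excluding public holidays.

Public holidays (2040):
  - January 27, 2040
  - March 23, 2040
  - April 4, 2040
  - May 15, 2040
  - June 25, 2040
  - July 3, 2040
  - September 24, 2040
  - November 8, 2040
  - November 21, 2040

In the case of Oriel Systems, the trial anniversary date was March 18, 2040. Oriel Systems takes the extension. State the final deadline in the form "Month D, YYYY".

28 calendar days after March 18, 2040 is April 15, 2040.
April 15, 2040 is a Sunday; the preceding business day is April 13, 2040 (Friday).
Applying the 1 month extension: 1 month after April 13, 2040 is May 13, 2040.
May 13, 2040 falls on a Sunday. Rolling to the preceding business day gives May 11, 2040, a Friday.
So the filing is due May 11, 2040.

May 11, 2040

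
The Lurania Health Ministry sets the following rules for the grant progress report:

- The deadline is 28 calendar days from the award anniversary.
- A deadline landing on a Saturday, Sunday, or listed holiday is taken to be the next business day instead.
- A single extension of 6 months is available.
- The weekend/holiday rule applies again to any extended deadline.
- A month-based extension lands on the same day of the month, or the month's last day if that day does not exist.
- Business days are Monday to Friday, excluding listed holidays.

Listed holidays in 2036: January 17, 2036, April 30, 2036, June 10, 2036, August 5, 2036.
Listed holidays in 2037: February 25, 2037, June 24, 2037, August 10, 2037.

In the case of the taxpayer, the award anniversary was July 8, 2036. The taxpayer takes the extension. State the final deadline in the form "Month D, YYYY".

From July 8, 2036, 28 calendar days later is August 5, 2036.
Because August 5, 2036 is a listed holiday, the deadline becomes August 6, 2036 (Wednesday).
Add 6 months to August 6, 2036: February 6, 2037.
February 6, 2037 is a Friday and not a listed holiday, so it stands.
So the filing is due February 6, 2037.

February 6, 2037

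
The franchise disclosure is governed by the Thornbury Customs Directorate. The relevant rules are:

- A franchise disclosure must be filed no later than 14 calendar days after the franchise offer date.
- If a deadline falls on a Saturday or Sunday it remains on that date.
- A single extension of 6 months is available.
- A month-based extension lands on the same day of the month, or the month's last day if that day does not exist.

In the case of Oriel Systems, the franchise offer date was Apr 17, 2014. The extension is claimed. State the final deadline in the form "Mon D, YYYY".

From Apr 17, 2014, 14 calendar days later is May 1, 2014.
No adjustment is made for weekends or holidays, so May 1, 2014 stands.
Add 6 months to May 1, 2014: Nov 1, 2014.
Nov 1, 2014 falls on a Saturday. The rules make no weekend/holiday allowance, so it remains Nov 1, 2014.
Deadline: Nov 1, 2014.

Nov 1, 2014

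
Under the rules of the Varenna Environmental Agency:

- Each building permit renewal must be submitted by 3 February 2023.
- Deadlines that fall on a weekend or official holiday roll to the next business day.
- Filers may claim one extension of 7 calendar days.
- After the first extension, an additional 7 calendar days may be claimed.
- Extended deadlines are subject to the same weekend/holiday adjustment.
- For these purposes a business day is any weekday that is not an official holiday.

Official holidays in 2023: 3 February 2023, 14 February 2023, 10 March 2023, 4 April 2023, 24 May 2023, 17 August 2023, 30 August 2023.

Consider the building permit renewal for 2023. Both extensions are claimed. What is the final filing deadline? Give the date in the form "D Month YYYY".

20 February 2023

The stated deadline is 3 February 2023.
Because 3 February 2023 is a listed holiday, the deadline becomes 6 February 2023 (Monday).
Add the 7 calendar-day extension to 6 February 2023: 13 February 2023.
13 February 2023 falls on a Monday, which is a business day, so no adjustment is needed.
The 7-calendar-day extension moves the deadline from 13 February 2023 to 20 February 2023.
20 February 2023 falls on a Monday, which is a business day, so no adjustment is needed.
The final due date is 20 February 2023.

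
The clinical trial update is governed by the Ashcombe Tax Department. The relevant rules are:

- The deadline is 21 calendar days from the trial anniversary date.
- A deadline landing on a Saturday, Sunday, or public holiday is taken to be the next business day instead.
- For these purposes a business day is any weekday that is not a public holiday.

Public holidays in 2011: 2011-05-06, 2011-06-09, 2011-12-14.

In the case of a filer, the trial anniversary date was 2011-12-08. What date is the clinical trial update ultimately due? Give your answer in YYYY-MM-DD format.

2011-12-29

Trigger date 2011-12-08 + 21 calendar days = 2011-12-29.
2011-12-29 is a Thursday and not a listed holiday, so it stands.
Deadline: 2011-12-29.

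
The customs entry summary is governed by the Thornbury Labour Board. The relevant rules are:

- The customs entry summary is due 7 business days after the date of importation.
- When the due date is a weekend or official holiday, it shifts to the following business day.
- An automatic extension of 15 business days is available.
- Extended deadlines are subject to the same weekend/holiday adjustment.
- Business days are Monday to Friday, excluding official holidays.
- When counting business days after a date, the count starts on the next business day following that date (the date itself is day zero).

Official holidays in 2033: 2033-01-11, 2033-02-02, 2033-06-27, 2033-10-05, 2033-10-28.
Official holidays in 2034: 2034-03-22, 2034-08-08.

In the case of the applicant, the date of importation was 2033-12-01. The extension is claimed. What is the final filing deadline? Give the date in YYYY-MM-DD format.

Counting 7 business days after 2033-12-01 (skipping weekends and listed holidays) reaches 2033-12-12.
2033-12-12 (Monday) is already a business day.
Applying the 15-business-day extension: 15 business days after 2033-12-12 is 2034-01-02.
2034-01-02 is a Monday and not a listed holiday, so it stands.
The final due date is 2034-01-02.

2034-01-02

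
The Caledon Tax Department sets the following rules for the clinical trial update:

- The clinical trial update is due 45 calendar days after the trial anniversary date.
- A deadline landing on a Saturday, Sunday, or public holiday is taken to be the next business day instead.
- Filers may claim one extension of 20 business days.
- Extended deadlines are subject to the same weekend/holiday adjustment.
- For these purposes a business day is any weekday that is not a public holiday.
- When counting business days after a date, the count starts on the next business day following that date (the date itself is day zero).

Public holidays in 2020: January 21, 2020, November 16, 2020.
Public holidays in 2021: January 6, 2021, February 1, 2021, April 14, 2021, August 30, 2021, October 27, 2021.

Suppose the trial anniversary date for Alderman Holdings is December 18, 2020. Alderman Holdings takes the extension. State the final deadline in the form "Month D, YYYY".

March 2, 2021

Trigger date December 18, 2020 + 45 calendar days = February 1, 2021.
February 1, 2021 is a listed holiday, so it moves to the next business day, February 2, 2021 (Tuesday).
Applying the 20-business-day extension: 20 business days after February 2, 2021 is March 2, 2021.
March 2, 2021 falls on a Tuesday, which is a business day, so no adjustment is needed.
Final deadline: March 2, 2021.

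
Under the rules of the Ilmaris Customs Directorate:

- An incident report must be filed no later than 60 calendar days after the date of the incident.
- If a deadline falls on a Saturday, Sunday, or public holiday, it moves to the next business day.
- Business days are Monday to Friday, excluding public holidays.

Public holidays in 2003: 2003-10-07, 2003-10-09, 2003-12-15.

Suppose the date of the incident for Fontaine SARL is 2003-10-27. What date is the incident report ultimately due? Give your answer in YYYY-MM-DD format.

2003-12-26

Adding 60 calendar days to 2003-10-27 gives 2003-12-26.
2003-12-26 falls on a Friday, which is a business day, so no adjustment is needed.
The final due date is 2003-12-26.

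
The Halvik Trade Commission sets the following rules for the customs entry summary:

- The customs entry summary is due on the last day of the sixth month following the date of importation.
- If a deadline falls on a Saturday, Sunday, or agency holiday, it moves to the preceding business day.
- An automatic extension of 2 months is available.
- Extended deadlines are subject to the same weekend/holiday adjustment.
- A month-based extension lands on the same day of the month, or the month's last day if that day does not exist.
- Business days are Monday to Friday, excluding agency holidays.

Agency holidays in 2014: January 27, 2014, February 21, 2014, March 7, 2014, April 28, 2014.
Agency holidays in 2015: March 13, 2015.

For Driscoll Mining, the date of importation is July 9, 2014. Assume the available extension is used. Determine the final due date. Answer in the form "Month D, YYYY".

March 30, 2015

The sixth month after July 9, 2014 is January 2015, whose last day is January 31, 2015.
Because January 31, 2015 is a Saturday, the deadline becomes January 30, 2015 (Friday).
The 2 months extension carries January 30, 2015 to March 30, 2015.
March 30, 2015 falls on a Monday, which is a business day, so no adjustment is needed.
Deadline: March 30, 2015.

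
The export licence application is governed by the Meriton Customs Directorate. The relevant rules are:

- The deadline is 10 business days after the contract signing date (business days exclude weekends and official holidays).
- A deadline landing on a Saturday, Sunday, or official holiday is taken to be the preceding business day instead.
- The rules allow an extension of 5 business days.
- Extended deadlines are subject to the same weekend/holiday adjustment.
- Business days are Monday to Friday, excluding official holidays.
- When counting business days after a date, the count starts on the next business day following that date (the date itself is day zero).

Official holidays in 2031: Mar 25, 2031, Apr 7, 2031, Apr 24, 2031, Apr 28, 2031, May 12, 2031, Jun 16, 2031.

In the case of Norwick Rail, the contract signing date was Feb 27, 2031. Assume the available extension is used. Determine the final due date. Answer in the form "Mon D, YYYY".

Starting the day after Feb 27, 2031 and counting 10 business days lands on Mar 13, 2031.
Since Mar 13, 2031 is a Thursday and not a holiday, the date is unchanged.
The 5-business-day extension runs from Mar 13, 2031 to Mar 20, 2031.
Since Mar 20, 2031 is a Thursday and not a holiday, the date is unchanged.
Final deadline: Mar 20, 2031.

Mar 20, 2031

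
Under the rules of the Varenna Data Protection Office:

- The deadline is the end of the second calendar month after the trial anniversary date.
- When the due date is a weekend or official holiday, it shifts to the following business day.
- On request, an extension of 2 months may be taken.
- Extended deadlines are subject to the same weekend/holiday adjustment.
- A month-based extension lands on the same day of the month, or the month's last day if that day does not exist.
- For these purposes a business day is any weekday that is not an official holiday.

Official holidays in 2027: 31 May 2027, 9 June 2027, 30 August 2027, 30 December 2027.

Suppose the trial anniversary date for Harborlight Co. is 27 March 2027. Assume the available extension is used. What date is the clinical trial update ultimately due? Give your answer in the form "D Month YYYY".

2 months after 27 March 2027 falls in May 2027; the last day of that month is 31 May 2027.
31 May 2027 falls on a listed holiday. Rolling to the next business day gives 1 June 2027, a Tuesday.
Add 2 months to 1 June 2027: 1 August 2027.
1 August 2027 is a Sunday, so it moves to the next business day, 2 August 2027 (Monday).
The final due date is 2 August 2027.

2 August 2027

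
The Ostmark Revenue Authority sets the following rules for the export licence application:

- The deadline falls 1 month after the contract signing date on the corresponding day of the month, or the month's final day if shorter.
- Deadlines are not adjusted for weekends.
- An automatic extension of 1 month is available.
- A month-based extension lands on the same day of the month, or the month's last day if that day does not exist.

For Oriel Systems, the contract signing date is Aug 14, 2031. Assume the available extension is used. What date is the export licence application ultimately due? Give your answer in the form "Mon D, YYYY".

Oct 14, 2031

Moving 1 month forward from Aug 14, 2031 on the corresponding day gives Sep 14, 2031.
Sep 14, 2031 is a Sunday; no weekend or holiday adjustment applies.
Applying the 1 month extension: 1 month after Sep 14, 2031 is Oct 14, 2031.
No adjustment is made for weekends or holidays, so Oct 14, 2031 stands.
Final deadline: Oct 14, 2031.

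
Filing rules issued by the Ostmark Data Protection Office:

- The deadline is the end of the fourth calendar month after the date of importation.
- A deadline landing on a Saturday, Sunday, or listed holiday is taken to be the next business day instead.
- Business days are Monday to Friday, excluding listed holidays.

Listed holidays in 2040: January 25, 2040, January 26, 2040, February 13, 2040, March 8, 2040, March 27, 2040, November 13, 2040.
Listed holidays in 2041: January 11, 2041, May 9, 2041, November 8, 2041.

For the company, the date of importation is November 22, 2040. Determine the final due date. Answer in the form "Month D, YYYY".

April 1, 2041

4 months after November 22, 2040 is March 2041; that month ends on March 31, 2041.
Because March 31, 2041 is a Sunday, the deadline becomes April 1, 2041 (Monday).
The final due date is April 1, 2041.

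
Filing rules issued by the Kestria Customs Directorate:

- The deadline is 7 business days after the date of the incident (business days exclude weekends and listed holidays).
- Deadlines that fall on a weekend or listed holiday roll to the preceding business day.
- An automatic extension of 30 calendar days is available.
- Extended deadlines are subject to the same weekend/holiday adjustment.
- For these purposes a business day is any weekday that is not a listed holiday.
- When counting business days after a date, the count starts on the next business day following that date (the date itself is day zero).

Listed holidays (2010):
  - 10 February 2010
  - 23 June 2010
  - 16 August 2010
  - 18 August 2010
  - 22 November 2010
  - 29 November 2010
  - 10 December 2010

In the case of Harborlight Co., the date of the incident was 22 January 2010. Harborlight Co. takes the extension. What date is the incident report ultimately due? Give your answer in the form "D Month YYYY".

7 business days after 22 January 2010, excluding weekends and holidays, is 2 February 2010.
Since 2 February 2010 is a Tuesday and not a holiday, the date is unchanged.
Applying the 30-calendar-day extension: 2 February 2010 + 30 days = 4 March 2010.
4 March 2010 (Thursday) is already a business day.
So the filing is due 4 March 2010.

4 March 2010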